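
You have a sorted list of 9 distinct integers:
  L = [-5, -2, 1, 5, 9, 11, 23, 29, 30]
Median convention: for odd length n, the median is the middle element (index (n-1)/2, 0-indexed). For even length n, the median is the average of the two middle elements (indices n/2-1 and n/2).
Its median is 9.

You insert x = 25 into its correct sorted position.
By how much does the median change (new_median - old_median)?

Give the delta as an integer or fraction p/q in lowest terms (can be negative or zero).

Old median = 9
After inserting x = 25: new sorted = [-5, -2, 1, 5, 9, 11, 23, 25, 29, 30]
New median = 10
Delta = 10 - 9 = 1

Answer: 1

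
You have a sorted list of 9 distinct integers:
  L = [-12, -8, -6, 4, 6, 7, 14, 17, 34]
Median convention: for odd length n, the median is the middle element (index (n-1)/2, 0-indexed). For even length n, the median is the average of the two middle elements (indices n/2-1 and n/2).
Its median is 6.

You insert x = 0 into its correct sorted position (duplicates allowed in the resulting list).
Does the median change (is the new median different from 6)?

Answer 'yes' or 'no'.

Old median = 6
Insert x = 0
New median = 5
Changed? yes

Answer: yes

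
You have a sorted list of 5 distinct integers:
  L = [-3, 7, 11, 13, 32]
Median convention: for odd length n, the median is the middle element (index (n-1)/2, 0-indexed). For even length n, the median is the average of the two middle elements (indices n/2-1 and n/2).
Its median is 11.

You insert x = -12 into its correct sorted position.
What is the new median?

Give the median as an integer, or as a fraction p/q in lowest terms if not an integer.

Answer: 9

Derivation:
Old list (sorted, length 5): [-3, 7, 11, 13, 32]
Old median = 11
Insert x = -12
Old length odd (5). Middle was index 2 = 11.
New length even (6). New median = avg of two middle elements.
x = -12: 0 elements are < x, 5 elements are > x.
New sorted list: [-12, -3, 7, 11, 13, 32]
New median = 9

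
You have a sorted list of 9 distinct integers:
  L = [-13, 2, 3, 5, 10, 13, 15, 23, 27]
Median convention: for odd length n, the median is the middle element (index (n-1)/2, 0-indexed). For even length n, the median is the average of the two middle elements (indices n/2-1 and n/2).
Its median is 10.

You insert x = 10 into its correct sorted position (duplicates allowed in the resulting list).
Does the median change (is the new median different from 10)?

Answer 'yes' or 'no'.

Answer: no

Derivation:
Old median = 10
Insert x = 10
New median = 10
Changed? no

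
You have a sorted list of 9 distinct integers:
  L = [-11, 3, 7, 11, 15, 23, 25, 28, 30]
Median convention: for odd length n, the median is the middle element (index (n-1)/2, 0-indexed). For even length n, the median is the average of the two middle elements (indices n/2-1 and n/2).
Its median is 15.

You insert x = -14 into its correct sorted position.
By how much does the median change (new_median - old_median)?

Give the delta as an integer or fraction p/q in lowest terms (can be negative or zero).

Old median = 15
After inserting x = -14: new sorted = [-14, -11, 3, 7, 11, 15, 23, 25, 28, 30]
New median = 13
Delta = 13 - 15 = -2

Answer: -2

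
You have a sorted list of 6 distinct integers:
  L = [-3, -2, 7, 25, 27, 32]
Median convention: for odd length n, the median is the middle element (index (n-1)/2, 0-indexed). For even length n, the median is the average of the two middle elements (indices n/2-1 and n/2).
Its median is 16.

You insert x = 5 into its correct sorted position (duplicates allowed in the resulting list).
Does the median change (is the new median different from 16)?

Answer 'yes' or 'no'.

Old median = 16
Insert x = 5
New median = 7
Changed? yes

Answer: yes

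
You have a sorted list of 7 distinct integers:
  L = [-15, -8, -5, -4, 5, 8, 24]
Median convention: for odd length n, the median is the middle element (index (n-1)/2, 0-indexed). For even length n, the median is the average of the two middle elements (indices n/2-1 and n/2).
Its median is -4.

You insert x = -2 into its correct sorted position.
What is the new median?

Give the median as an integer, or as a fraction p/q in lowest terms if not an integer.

Answer: -3

Derivation:
Old list (sorted, length 7): [-15, -8, -5, -4, 5, 8, 24]
Old median = -4
Insert x = -2
Old length odd (7). Middle was index 3 = -4.
New length even (8). New median = avg of two middle elements.
x = -2: 4 elements are < x, 3 elements are > x.
New sorted list: [-15, -8, -5, -4, -2, 5, 8, 24]
New median = -3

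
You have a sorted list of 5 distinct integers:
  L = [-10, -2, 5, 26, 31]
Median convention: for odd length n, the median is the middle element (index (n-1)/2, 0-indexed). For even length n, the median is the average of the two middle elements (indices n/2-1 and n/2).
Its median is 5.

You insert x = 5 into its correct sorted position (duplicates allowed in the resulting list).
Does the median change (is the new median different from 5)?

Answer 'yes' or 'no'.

Old median = 5
Insert x = 5
New median = 5
Changed? no

Answer: no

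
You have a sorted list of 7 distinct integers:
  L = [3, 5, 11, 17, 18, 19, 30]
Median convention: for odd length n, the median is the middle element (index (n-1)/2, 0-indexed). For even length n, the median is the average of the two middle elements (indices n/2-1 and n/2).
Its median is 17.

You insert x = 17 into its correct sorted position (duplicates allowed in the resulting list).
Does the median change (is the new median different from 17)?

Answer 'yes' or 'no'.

Old median = 17
Insert x = 17
New median = 17
Changed? no

Answer: no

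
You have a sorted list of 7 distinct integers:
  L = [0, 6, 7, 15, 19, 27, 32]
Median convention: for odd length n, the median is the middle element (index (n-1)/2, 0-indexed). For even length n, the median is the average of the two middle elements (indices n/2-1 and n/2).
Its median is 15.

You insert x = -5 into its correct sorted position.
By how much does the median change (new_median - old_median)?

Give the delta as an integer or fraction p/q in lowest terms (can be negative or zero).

Answer: -4

Derivation:
Old median = 15
After inserting x = -5: new sorted = [-5, 0, 6, 7, 15, 19, 27, 32]
New median = 11
Delta = 11 - 15 = -4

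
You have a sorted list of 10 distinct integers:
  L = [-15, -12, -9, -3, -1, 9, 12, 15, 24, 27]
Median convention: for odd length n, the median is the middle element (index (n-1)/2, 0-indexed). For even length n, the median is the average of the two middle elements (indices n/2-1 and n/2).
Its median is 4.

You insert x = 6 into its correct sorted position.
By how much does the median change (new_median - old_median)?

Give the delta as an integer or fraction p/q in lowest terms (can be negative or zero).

Answer: 2

Derivation:
Old median = 4
After inserting x = 6: new sorted = [-15, -12, -9, -3, -1, 6, 9, 12, 15, 24, 27]
New median = 6
Delta = 6 - 4 = 2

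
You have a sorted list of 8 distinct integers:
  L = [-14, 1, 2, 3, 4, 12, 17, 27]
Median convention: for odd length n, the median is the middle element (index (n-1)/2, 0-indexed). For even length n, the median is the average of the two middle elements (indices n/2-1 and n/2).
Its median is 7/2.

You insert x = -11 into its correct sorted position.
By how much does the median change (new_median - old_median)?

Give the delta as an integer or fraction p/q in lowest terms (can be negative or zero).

Old median = 7/2
After inserting x = -11: new sorted = [-14, -11, 1, 2, 3, 4, 12, 17, 27]
New median = 3
Delta = 3 - 7/2 = -1/2

Answer: -1/2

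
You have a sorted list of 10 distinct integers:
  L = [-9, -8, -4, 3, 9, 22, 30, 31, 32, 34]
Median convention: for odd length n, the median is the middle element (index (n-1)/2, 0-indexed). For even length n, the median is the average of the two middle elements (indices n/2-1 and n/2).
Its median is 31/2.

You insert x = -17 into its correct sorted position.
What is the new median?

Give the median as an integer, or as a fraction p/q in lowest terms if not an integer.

Old list (sorted, length 10): [-9, -8, -4, 3, 9, 22, 30, 31, 32, 34]
Old median = 31/2
Insert x = -17
Old length even (10). Middle pair: indices 4,5 = 9,22.
New length odd (11). New median = single middle element.
x = -17: 0 elements are < x, 10 elements are > x.
New sorted list: [-17, -9, -8, -4, 3, 9, 22, 30, 31, 32, 34]
New median = 9

Answer: 9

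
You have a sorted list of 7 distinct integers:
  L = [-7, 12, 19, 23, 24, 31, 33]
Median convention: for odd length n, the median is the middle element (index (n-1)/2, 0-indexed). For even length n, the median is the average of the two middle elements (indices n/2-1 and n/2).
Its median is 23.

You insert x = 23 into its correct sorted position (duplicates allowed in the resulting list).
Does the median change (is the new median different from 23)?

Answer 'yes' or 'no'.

Old median = 23
Insert x = 23
New median = 23
Changed? no

Answer: no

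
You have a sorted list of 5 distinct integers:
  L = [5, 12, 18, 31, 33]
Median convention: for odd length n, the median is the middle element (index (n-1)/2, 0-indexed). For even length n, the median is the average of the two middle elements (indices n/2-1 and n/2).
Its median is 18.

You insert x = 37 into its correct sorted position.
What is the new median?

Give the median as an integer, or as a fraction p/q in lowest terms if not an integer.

Answer: 49/2

Derivation:
Old list (sorted, length 5): [5, 12, 18, 31, 33]
Old median = 18
Insert x = 37
Old length odd (5). Middle was index 2 = 18.
New length even (6). New median = avg of two middle elements.
x = 37: 5 elements are < x, 0 elements are > x.
New sorted list: [5, 12, 18, 31, 33, 37]
New median = 49/2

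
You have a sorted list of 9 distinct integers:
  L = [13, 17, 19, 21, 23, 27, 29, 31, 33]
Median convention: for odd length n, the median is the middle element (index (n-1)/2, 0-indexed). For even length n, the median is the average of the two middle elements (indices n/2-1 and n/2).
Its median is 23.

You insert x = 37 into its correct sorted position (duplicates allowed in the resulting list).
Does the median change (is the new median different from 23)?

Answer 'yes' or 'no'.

Answer: yes

Derivation:
Old median = 23
Insert x = 37
New median = 25
Changed? yes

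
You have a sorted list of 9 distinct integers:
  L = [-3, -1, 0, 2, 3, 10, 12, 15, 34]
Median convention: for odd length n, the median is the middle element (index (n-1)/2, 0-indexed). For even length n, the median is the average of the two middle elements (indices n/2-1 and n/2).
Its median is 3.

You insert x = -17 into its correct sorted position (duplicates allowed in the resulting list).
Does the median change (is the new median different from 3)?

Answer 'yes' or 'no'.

Answer: yes

Derivation:
Old median = 3
Insert x = -17
New median = 5/2
Changed? yes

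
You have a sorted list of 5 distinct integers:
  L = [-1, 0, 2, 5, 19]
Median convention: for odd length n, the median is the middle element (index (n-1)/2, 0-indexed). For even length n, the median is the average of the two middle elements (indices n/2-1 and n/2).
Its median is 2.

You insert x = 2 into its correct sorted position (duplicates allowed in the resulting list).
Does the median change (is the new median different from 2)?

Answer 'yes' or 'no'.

Answer: no

Derivation:
Old median = 2
Insert x = 2
New median = 2
Changed? no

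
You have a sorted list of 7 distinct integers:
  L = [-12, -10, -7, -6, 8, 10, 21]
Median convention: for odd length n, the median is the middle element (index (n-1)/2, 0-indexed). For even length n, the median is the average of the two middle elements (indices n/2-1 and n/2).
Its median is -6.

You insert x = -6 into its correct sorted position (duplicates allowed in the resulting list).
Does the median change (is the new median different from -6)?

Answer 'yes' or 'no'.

Old median = -6
Insert x = -6
New median = -6
Changed? no

Answer: no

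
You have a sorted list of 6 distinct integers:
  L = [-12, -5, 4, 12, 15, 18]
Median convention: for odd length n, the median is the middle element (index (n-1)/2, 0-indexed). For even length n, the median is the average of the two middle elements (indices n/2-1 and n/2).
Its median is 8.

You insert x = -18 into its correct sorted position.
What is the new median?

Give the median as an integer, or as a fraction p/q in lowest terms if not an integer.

Answer: 4

Derivation:
Old list (sorted, length 6): [-12, -5, 4, 12, 15, 18]
Old median = 8
Insert x = -18
Old length even (6). Middle pair: indices 2,3 = 4,12.
New length odd (7). New median = single middle element.
x = -18: 0 elements are < x, 6 elements are > x.
New sorted list: [-18, -12, -5, 4, 12, 15, 18]
New median = 4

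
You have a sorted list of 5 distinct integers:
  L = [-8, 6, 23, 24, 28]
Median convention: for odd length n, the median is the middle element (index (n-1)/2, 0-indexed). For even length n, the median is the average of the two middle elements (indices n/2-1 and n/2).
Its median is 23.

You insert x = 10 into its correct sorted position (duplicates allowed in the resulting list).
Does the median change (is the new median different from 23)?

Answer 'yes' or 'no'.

Answer: yes

Derivation:
Old median = 23
Insert x = 10
New median = 33/2
Changed? yes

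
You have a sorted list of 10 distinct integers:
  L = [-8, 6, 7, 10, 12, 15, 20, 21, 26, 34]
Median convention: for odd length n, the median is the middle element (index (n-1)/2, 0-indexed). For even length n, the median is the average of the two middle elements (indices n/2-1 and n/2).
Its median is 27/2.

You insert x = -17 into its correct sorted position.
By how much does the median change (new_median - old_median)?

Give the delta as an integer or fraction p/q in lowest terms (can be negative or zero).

Answer: -3/2

Derivation:
Old median = 27/2
After inserting x = -17: new sorted = [-17, -8, 6, 7, 10, 12, 15, 20, 21, 26, 34]
New median = 12
Delta = 12 - 27/2 = -3/2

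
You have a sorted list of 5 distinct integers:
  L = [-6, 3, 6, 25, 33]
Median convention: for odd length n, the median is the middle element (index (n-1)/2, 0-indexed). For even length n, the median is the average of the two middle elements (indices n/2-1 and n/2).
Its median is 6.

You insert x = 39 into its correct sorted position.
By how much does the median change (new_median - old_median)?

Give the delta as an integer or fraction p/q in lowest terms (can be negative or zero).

Answer: 19/2

Derivation:
Old median = 6
After inserting x = 39: new sorted = [-6, 3, 6, 25, 33, 39]
New median = 31/2
Delta = 31/2 - 6 = 19/2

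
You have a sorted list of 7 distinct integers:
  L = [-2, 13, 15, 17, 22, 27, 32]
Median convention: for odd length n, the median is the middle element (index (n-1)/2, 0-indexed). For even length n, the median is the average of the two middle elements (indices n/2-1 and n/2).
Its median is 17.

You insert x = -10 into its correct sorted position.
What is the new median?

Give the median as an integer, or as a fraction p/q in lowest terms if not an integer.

Old list (sorted, length 7): [-2, 13, 15, 17, 22, 27, 32]
Old median = 17
Insert x = -10
Old length odd (7). Middle was index 3 = 17.
New length even (8). New median = avg of two middle elements.
x = -10: 0 elements are < x, 7 elements are > x.
New sorted list: [-10, -2, 13, 15, 17, 22, 27, 32]
New median = 16

Answer: 16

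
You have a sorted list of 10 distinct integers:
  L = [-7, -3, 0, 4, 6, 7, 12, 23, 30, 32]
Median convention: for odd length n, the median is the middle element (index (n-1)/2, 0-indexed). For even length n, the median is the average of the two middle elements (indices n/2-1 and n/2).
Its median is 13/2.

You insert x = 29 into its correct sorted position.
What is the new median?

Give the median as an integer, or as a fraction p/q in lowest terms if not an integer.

Answer: 7

Derivation:
Old list (sorted, length 10): [-7, -3, 0, 4, 6, 7, 12, 23, 30, 32]
Old median = 13/2
Insert x = 29
Old length even (10). Middle pair: indices 4,5 = 6,7.
New length odd (11). New median = single middle element.
x = 29: 8 elements are < x, 2 elements are > x.
New sorted list: [-7, -3, 0, 4, 6, 7, 12, 23, 29, 30, 32]
New median = 7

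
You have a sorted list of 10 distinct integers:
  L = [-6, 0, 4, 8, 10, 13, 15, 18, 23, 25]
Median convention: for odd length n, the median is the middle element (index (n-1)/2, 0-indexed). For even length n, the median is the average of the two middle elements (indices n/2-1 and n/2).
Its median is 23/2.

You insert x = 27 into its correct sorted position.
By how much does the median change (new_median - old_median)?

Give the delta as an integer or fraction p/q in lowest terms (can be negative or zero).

Old median = 23/2
After inserting x = 27: new sorted = [-6, 0, 4, 8, 10, 13, 15, 18, 23, 25, 27]
New median = 13
Delta = 13 - 23/2 = 3/2

Answer: 3/2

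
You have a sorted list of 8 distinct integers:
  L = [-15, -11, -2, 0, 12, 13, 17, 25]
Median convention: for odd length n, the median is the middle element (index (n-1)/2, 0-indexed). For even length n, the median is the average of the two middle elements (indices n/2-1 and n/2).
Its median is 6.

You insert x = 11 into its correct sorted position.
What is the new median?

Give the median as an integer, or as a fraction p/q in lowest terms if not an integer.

Old list (sorted, length 8): [-15, -11, -2, 0, 12, 13, 17, 25]
Old median = 6
Insert x = 11
Old length even (8). Middle pair: indices 3,4 = 0,12.
New length odd (9). New median = single middle element.
x = 11: 4 elements are < x, 4 elements are > x.
New sorted list: [-15, -11, -2, 0, 11, 12, 13, 17, 25]
New median = 11

Answer: 11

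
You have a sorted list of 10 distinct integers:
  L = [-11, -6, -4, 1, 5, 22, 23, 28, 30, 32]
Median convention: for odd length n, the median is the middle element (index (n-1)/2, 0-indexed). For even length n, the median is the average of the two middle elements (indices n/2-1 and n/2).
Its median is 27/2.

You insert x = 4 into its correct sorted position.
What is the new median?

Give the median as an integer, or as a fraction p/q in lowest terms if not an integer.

Old list (sorted, length 10): [-11, -6, -4, 1, 5, 22, 23, 28, 30, 32]
Old median = 27/2
Insert x = 4
Old length even (10). Middle pair: indices 4,5 = 5,22.
New length odd (11). New median = single middle element.
x = 4: 4 elements are < x, 6 elements are > x.
New sorted list: [-11, -6, -4, 1, 4, 5, 22, 23, 28, 30, 32]
New median = 5

Answer: 5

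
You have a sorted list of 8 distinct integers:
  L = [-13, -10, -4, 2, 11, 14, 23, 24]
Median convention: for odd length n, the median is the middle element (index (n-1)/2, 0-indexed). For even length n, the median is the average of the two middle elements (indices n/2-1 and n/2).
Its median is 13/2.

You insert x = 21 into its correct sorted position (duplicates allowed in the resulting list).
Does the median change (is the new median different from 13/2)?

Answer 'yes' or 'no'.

Answer: yes

Derivation:
Old median = 13/2
Insert x = 21
New median = 11
Changed? yes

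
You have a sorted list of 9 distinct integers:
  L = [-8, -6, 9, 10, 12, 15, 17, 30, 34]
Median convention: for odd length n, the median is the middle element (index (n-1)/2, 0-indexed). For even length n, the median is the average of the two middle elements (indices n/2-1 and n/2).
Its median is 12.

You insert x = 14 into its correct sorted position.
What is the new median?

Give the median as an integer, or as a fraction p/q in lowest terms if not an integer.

Answer: 13

Derivation:
Old list (sorted, length 9): [-8, -6, 9, 10, 12, 15, 17, 30, 34]
Old median = 12
Insert x = 14
Old length odd (9). Middle was index 4 = 12.
New length even (10). New median = avg of two middle elements.
x = 14: 5 elements are < x, 4 elements are > x.
New sorted list: [-8, -6, 9, 10, 12, 14, 15, 17, 30, 34]
New median = 13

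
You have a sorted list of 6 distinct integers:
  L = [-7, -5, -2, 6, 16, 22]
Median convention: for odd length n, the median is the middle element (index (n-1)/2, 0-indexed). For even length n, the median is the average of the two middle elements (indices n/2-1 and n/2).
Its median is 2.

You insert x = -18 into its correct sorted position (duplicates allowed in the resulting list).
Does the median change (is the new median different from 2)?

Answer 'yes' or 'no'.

Old median = 2
Insert x = -18
New median = -2
Changed? yes

Answer: yes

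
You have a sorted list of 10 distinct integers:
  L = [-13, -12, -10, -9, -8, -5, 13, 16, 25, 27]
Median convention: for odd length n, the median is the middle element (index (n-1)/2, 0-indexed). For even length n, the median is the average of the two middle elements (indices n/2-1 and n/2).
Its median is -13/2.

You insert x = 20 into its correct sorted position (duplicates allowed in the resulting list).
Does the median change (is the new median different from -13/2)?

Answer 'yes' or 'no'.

Old median = -13/2
Insert x = 20
New median = -5
Changed? yes

Answer: yes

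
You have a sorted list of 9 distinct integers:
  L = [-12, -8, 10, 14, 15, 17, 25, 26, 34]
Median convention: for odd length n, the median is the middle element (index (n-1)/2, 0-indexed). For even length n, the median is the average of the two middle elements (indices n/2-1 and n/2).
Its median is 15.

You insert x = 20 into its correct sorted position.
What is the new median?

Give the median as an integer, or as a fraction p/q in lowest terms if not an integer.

Answer: 16

Derivation:
Old list (sorted, length 9): [-12, -8, 10, 14, 15, 17, 25, 26, 34]
Old median = 15
Insert x = 20
Old length odd (9). Middle was index 4 = 15.
New length even (10). New median = avg of two middle elements.
x = 20: 6 elements are < x, 3 elements are > x.
New sorted list: [-12, -8, 10, 14, 15, 17, 20, 25, 26, 34]
New median = 16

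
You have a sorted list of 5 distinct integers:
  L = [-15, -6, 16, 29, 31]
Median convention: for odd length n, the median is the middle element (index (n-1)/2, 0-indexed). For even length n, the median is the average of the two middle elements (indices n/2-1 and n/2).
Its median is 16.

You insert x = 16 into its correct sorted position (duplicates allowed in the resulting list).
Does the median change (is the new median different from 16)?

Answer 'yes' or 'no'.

Old median = 16
Insert x = 16
New median = 16
Changed? no

Answer: no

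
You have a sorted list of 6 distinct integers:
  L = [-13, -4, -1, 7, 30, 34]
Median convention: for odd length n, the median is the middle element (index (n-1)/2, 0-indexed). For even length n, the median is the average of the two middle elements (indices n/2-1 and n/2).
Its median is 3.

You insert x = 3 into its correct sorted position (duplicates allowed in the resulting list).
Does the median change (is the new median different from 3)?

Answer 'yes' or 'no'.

Old median = 3
Insert x = 3
New median = 3
Changed? no

Answer: no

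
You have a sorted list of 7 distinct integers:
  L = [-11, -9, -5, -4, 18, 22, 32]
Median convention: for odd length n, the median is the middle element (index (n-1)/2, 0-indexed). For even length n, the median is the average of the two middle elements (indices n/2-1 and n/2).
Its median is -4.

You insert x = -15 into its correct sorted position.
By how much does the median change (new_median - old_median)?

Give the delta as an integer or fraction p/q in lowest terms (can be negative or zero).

Old median = -4
After inserting x = -15: new sorted = [-15, -11, -9, -5, -4, 18, 22, 32]
New median = -9/2
Delta = -9/2 - -4 = -1/2

Answer: -1/2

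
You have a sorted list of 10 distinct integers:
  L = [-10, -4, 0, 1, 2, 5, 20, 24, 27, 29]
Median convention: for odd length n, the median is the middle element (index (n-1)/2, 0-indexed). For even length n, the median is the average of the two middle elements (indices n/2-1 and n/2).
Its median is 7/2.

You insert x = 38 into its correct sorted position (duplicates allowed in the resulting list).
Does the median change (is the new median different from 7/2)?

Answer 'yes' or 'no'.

Answer: yes

Derivation:
Old median = 7/2
Insert x = 38
New median = 5
Changed? yes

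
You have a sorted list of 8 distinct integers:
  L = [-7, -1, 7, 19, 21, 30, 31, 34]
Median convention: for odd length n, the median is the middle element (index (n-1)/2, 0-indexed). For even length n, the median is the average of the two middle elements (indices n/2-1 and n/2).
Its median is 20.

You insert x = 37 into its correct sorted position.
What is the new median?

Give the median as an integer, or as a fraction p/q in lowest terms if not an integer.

Answer: 21

Derivation:
Old list (sorted, length 8): [-7, -1, 7, 19, 21, 30, 31, 34]
Old median = 20
Insert x = 37
Old length even (8). Middle pair: indices 3,4 = 19,21.
New length odd (9). New median = single middle element.
x = 37: 8 elements are < x, 0 elements are > x.
New sorted list: [-7, -1, 7, 19, 21, 30, 31, 34, 37]
New median = 21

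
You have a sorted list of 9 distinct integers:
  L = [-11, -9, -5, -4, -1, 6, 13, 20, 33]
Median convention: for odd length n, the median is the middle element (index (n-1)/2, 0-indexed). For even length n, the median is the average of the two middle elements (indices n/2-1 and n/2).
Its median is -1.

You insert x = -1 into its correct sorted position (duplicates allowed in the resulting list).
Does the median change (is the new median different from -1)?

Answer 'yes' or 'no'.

Answer: no

Derivation:
Old median = -1
Insert x = -1
New median = -1
Changed? no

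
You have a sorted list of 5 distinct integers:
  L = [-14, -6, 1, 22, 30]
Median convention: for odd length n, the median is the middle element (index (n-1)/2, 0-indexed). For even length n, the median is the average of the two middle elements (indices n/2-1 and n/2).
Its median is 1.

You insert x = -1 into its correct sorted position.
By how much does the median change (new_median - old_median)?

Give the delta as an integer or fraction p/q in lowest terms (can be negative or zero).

Answer: -1

Derivation:
Old median = 1
After inserting x = -1: new sorted = [-14, -6, -1, 1, 22, 30]
New median = 0
Delta = 0 - 1 = -1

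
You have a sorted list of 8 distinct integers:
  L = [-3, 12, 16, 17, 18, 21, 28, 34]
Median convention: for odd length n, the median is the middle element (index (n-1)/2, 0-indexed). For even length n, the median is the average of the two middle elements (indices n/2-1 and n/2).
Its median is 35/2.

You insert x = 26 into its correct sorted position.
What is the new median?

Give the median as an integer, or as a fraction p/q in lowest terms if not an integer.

Answer: 18

Derivation:
Old list (sorted, length 8): [-3, 12, 16, 17, 18, 21, 28, 34]
Old median = 35/2
Insert x = 26
Old length even (8). Middle pair: indices 3,4 = 17,18.
New length odd (9). New median = single middle element.
x = 26: 6 elements are < x, 2 elements are > x.
New sorted list: [-3, 12, 16, 17, 18, 21, 26, 28, 34]
New median = 18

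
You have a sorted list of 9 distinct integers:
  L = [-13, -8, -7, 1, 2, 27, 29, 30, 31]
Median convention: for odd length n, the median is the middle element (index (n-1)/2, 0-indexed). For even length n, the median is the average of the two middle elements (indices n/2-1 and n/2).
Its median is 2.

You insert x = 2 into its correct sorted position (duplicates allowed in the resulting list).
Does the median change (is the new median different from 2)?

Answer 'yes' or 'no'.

Answer: no

Derivation:
Old median = 2
Insert x = 2
New median = 2
Changed? no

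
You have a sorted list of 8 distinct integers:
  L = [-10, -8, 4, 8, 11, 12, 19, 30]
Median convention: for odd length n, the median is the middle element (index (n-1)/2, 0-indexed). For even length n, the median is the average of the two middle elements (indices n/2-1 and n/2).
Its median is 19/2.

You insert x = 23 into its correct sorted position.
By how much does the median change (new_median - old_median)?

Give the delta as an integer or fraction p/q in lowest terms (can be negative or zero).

Answer: 3/2

Derivation:
Old median = 19/2
After inserting x = 23: new sorted = [-10, -8, 4, 8, 11, 12, 19, 23, 30]
New median = 11
Delta = 11 - 19/2 = 3/2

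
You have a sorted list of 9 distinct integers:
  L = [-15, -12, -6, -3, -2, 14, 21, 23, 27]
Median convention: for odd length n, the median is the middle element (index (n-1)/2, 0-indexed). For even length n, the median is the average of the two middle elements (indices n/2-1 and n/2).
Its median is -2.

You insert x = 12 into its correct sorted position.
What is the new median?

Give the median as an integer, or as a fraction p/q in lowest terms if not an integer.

Old list (sorted, length 9): [-15, -12, -6, -3, -2, 14, 21, 23, 27]
Old median = -2
Insert x = 12
Old length odd (9). Middle was index 4 = -2.
New length even (10). New median = avg of two middle elements.
x = 12: 5 elements are < x, 4 elements are > x.
New sorted list: [-15, -12, -6, -3, -2, 12, 14, 21, 23, 27]
New median = 5

Answer: 5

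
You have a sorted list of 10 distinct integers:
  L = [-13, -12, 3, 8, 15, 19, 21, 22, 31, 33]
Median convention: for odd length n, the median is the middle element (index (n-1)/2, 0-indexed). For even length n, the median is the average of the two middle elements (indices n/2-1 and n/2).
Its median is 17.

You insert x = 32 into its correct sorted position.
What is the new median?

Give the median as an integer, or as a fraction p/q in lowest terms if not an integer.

Old list (sorted, length 10): [-13, -12, 3, 8, 15, 19, 21, 22, 31, 33]
Old median = 17
Insert x = 32
Old length even (10). Middle pair: indices 4,5 = 15,19.
New length odd (11). New median = single middle element.
x = 32: 9 elements are < x, 1 elements are > x.
New sorted list: [-13, -12, 3, 8, 15, 19, 21, 22, 31, 32, 33]
New median = 19

Answer: 19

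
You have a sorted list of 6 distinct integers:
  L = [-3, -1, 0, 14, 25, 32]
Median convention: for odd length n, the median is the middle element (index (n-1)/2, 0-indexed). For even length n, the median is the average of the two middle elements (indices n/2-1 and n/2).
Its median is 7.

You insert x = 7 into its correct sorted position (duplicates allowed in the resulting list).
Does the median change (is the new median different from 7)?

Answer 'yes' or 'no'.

Answer: no

Derivation:
Old median = 7
Insert x = 7
New median = 7
Changed? no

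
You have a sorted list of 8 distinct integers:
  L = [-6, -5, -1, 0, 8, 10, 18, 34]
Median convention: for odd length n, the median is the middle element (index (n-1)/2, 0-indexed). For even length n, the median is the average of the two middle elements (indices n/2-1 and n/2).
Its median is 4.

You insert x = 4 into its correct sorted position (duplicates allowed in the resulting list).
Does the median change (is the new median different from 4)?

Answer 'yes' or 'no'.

Old median = 4
Insert x = 4
New median = 4
Changed? no

Answer: no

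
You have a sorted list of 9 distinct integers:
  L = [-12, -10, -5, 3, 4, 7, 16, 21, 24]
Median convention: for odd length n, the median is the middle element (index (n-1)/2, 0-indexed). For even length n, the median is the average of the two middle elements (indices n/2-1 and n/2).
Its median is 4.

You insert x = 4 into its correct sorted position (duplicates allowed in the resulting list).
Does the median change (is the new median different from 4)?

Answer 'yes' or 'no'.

Answer: no

Derivation:
Old median = 4
Insert x = 4
New median = 4
Changed? no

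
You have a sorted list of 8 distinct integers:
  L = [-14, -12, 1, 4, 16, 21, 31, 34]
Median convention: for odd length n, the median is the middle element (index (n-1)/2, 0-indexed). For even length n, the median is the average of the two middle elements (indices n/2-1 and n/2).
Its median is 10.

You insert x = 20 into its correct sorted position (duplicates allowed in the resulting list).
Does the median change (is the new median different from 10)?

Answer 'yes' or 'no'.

Answer: yes

Derivation:
Old median = 10
Insert x = 20
New median = 16
Changed? yes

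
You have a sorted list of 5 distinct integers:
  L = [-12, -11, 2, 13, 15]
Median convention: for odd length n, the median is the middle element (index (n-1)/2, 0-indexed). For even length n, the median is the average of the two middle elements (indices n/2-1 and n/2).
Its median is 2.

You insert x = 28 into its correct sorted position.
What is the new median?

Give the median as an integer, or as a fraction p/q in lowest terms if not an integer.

Old list (sorted, length 5): [-12, -11, 2, 13, 15]
Old median = 2
Insert x = 28
Old length odd (5). Middle was index 2 = 2.
New length even (6). New median = avg of two middle elements.
x = 28: 5 elements are < x, 0 elements are > x.
New sorted list: [-12, -11, 2, 13, 15, 28]
New median = 15/2

Answer: 15/2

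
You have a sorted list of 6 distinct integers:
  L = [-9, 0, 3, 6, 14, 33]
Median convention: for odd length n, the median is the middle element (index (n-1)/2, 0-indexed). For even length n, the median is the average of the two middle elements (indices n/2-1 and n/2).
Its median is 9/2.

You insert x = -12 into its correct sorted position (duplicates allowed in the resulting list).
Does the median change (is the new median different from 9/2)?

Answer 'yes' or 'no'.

Old median = 9/2
Insert x = -12
New median = 3
Changed? yes

Answer: yes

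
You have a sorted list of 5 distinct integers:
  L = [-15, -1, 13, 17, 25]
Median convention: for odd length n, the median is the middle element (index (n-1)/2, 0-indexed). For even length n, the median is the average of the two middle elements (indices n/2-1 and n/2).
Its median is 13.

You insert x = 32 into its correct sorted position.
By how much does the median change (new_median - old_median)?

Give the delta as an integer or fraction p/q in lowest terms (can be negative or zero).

Old median = 13
After inserting x = 32: new sorted = [-15, -1, 13, 17, 25, 32]
New median = 15
Delta = 15 - 13 = 2

Answer: 2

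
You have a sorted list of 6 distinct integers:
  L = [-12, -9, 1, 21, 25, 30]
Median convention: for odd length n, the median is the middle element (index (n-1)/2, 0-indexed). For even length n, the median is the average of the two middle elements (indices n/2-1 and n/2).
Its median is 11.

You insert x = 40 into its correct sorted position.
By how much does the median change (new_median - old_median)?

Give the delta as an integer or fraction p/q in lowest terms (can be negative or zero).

Answer: 10

Derivation:
Old median = 11
After inserting x = 40: new sorted = [-12, -9, 1, 21, 25, 30, 40]
New median = 21
Delta = 21 - 11 = 10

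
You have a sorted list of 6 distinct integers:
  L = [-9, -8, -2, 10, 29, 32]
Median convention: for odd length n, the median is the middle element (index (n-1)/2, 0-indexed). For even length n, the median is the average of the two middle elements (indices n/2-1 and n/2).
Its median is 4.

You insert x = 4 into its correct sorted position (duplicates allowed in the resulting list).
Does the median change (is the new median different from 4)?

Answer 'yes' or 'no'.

Answer: no

Derivation:
Old median = 4
Insert x = 4
New median = 4
Changed? no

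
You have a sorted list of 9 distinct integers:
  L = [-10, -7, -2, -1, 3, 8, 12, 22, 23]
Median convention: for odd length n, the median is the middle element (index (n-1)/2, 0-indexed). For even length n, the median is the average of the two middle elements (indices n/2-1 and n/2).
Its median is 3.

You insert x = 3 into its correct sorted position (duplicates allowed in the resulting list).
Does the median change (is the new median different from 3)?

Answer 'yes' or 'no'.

Old median = 3
Insert x = 3
New median = 3
Changed? no

Answer: no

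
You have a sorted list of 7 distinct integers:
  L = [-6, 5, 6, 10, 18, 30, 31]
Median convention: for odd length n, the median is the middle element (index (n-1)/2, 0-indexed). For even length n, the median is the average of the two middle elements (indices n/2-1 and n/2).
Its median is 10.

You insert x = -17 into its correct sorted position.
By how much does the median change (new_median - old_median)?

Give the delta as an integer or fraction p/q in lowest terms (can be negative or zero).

Old median = 10
After inserting x = -17: new sorted = [-17, -6, 5, 6, 10, 18, 30, 31]
New median = 8
Delta = 8 - 10 = -2

Answer: -2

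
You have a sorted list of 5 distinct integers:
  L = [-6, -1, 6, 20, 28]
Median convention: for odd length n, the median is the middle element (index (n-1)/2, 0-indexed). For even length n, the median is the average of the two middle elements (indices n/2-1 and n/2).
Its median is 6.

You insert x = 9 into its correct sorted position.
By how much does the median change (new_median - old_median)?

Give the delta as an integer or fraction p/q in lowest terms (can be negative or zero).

Old median = 6
After inserting x = 9: new sorted = [-6, -1, 6, 9, 20, 28]
New median = 15/2
Delta = 15/2 - 6 = 3/2

Answer: 3/2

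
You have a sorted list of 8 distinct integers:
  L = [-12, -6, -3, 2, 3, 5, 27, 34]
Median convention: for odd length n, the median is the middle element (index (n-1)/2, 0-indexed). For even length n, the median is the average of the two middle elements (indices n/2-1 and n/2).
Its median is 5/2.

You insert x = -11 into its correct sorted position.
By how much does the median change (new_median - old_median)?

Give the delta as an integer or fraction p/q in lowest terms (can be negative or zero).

Old median = 5/2
After inserting x = -11: new sorted = [-12, -11, -6, -3, 2, 3, 5, 27, 34]
New median = 2
Delta = 2 - 5/2 = -1/2

Answer: -1/2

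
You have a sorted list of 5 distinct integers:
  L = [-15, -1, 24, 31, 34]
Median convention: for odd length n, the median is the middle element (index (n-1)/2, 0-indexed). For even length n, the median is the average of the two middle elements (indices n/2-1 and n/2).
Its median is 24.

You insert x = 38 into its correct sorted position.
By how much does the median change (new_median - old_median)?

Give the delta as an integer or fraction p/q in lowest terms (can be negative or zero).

Old median = 24
After inserting x = 38: new sorted = [-15, -1, 24, 31, 34, 38]
New median = 55/2
Delta = 55/2 - 24 = 7/2

Answer: 7/2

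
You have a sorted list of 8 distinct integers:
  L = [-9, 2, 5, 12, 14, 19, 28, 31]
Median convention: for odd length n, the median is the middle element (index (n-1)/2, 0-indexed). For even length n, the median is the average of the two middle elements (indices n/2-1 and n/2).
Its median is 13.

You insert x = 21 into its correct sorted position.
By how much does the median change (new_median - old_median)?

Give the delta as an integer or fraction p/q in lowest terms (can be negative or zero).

Old median = 13
After inserting x = 21: new sorted = [-9, 2, 5, 12, 14, 19, 21, 28, 31]
New median = 14
Delta = 14 - 13 = 1

Answer: 1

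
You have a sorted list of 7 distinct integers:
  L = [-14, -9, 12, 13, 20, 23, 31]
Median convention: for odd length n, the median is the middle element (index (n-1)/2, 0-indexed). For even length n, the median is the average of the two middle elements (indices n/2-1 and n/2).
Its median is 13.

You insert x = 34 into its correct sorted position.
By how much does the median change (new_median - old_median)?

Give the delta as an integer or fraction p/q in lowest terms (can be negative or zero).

Old median = 13
After inserting x = 34: new sorted = [-14, -9, 12, 13, 20, 23, 31, 34]
New median = 33/2
Delta = 33/2 - 13 = 7/2

Answer: 7/2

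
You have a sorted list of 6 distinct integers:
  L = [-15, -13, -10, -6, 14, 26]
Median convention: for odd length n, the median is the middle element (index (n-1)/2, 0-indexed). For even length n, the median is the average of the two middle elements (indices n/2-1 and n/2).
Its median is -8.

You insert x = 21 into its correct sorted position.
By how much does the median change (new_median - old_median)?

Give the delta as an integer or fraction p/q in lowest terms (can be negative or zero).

Answer: 2

Derivation:
Old median = -8
After inserting x = 21: new sorted = [-15, -13, -10, -6, 14, 21, 26]
New median = -6
Delta = -6 - -8 = 2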